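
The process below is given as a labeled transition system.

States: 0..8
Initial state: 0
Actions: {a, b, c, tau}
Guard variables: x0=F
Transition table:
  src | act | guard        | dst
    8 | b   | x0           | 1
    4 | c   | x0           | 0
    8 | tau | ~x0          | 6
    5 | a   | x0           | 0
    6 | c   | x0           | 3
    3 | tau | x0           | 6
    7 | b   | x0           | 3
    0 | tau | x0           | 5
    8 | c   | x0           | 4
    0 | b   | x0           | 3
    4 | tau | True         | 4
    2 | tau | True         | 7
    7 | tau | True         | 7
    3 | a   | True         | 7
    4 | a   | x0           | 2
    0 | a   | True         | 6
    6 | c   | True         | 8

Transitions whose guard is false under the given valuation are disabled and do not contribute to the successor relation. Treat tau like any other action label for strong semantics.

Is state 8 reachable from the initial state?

Answer: REACHABLE

Trace:
7 transition(s) survive guard evaluation.
Layer 0: {0}
Layer 1: {6}  total {0,6}
Layer 2: {8}  total {0,6,8}
Reachable = {0,6,8}
witness 8: a·c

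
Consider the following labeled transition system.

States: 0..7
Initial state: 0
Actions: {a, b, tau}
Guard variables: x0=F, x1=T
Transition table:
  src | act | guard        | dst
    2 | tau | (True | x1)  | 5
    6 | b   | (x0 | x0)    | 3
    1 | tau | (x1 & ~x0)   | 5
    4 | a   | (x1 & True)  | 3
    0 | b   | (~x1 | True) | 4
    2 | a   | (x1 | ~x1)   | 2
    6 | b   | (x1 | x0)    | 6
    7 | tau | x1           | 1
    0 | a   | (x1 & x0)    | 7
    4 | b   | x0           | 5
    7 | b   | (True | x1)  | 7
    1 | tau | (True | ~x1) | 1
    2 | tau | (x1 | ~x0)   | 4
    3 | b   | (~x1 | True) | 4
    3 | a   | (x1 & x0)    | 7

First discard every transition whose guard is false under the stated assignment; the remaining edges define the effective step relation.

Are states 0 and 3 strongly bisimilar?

Compute ~ classes (split until stable):
  P[0] = {{0,1,2,3,4,5,6,7}}
  P[1] = {{0,3,6},{1},{2},{4},{5},{7}}
  P[2] = {{0,3},{1},{2},{4},{5},{6},{7}}
stable after 3 split(s): 7 block(s)
0∈{0,3}, 3∈{0,3}

Answer: BISIMILAR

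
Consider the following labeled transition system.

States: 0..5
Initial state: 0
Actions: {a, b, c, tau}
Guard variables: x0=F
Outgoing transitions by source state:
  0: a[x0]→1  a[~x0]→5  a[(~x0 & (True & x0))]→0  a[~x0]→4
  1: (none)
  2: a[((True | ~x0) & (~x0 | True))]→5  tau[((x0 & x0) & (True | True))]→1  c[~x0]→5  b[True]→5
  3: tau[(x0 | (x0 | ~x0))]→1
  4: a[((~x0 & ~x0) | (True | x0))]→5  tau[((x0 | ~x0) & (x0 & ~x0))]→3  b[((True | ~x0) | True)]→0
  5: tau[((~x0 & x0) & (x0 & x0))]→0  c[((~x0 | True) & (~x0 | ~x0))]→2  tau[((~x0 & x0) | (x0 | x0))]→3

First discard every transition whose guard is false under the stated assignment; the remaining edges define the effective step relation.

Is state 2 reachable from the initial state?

Answer: REACHABLE

Trace:
9 transition(s) survive guard evaluation.
Layer 0: {0}
Layer 1: {4,5}  cumulative {0,4,5}
Layer 2: {2}  cumulative {0,2,4,5}
Reach set: {0,2,4,5}
Path to 2: a·c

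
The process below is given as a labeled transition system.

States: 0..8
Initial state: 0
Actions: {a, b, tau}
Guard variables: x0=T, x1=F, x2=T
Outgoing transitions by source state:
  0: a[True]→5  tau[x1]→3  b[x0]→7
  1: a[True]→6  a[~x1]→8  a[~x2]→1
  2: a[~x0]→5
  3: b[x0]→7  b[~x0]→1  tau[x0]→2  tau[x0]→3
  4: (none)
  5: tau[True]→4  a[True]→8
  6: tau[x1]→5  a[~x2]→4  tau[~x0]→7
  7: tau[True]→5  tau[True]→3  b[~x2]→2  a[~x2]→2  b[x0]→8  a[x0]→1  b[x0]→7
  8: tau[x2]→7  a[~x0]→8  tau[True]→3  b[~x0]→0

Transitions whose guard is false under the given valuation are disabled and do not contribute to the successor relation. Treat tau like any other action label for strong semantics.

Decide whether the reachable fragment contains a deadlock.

Reachable = {0,1,2,3,4,5,6,7,8}
  0: a→5  b→7  [deg 2]
  1: a→6  a→8  [deg 2]
  2: ∅  [STUCK]
  3: b→7  tau→2  tau→3  [deg 3]
  4: ∅  [STUCK]
  5: a→8  tau→4  [deg 2]
  6: ∅  [STUCK]
  7: a→1  b→7  b→8  tau→3  tau→5  [deg 5]
  8: tau→3  tau→7  [deg 2]
witness 2: b·tau·tau

Answer: DEADLOCK at state 2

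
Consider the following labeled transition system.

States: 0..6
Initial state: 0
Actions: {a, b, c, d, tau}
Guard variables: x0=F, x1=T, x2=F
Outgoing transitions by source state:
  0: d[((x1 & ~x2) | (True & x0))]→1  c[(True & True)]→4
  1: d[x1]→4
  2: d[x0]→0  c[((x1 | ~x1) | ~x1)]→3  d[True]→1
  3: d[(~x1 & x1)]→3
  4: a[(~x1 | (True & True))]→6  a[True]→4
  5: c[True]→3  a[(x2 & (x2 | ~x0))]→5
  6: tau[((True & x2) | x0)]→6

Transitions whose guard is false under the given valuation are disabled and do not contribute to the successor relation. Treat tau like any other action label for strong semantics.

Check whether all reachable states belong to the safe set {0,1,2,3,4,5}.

Safe = {0,1,2,3,4,5}
Reachable = {0,1,4,6}
  0: ✓
  1: ✓
  4: ✓
  6: VIOLATES
witness against invariant: c·a → 6

Answer: INVARIANT VIOLATED at state 6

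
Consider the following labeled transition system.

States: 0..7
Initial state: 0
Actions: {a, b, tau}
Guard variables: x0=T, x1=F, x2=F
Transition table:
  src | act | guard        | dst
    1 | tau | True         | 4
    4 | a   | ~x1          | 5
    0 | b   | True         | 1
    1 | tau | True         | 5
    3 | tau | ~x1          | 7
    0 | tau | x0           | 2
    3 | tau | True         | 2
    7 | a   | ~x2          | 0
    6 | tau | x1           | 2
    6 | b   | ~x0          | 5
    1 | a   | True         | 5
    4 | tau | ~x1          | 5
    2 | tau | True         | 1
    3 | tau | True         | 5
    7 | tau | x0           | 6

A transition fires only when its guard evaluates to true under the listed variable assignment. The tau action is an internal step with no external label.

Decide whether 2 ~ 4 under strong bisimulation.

Bisimulation quotient by refinement:
  P[0] = {{0,1,2,3,4,5,6,7}}
  P[1] = {{0},{1,4,7},{2,3},{5,6}}
  P[2] = {{0},{1},{2},{3},{4},{5,6},{7}}
stable after 3 split(s): 7 block(s)
2∈{2}, 4∈{4}

Answer: NOT BISIMILAR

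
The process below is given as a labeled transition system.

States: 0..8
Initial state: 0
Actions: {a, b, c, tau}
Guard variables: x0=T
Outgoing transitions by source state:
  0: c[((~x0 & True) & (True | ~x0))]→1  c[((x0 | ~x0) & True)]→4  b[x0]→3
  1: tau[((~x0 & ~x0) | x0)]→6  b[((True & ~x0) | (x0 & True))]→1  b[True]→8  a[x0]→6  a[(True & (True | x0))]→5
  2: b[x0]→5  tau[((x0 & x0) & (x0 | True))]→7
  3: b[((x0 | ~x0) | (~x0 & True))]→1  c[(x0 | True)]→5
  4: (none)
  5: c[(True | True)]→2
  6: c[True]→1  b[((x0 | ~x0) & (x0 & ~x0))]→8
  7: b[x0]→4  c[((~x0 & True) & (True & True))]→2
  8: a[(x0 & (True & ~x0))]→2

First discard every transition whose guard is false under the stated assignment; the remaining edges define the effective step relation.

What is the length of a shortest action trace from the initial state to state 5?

BFS to 5:
  Layer 0: {0}
  Layer 1: {3,4}
  Layer 2: {1,5}
5 enters at depth 2; path b·c

Answer: 2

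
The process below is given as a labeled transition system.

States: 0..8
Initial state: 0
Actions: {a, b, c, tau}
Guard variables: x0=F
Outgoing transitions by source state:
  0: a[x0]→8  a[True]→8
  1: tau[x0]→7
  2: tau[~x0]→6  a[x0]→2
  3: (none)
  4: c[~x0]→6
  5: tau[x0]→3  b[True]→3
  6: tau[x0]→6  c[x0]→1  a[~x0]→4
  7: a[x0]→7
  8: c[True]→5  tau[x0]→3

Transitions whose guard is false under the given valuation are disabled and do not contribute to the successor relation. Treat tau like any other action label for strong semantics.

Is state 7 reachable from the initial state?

Answer: UNREACHABLE

Analysis:
Guard filter leaves 6 enabled edge(s).
L0 = {0}
L1 = {8}  cumulative {0,8}
L2 = {5}  cumulative {0,5,8}
L3 = {3}  cumulative {0,3,5,8}
Reachable = {0,3,5,8}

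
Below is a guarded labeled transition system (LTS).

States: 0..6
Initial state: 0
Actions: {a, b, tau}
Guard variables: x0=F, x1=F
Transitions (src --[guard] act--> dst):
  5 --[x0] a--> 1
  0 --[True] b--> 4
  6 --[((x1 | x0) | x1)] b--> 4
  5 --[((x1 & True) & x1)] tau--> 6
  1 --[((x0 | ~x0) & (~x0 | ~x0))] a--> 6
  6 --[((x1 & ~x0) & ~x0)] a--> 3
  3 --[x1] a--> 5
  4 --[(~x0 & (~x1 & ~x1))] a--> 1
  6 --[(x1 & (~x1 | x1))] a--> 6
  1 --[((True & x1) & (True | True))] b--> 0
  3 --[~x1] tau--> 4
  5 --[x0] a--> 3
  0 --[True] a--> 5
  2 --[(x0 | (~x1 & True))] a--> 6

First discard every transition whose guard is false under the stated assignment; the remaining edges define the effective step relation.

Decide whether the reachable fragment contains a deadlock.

Answer: DEADLOCK at state 5

Working:
Reachable = {0,1,4,5,6}
  0: a→5  b→4  [2 exit(s)]
  1: a→6  [1 exit(s)]
  4: a→1  [1 exit(s)]
  5: ∅  [no exit]
  6: ∅  [no exit]
Path to 5: a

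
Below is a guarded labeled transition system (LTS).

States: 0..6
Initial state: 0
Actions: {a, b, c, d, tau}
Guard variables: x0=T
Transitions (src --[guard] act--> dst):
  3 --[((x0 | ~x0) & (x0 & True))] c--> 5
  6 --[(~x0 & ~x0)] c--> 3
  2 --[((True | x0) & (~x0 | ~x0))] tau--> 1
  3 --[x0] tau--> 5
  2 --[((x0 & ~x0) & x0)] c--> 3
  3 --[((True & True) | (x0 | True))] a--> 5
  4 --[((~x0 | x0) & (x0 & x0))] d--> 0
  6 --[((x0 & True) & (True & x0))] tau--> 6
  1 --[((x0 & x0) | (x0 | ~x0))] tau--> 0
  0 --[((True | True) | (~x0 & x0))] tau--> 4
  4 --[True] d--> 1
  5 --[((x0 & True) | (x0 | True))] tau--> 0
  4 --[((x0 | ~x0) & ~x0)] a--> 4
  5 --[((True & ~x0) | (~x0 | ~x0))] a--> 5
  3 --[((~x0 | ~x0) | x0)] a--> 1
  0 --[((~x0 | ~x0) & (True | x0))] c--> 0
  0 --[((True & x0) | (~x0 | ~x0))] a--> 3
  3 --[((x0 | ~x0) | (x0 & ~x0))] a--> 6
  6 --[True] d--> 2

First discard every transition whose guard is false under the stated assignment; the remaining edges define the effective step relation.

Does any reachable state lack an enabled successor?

Answer: DEADLOCK at state 2

Working:
Reachable = {0,1,2,3,4,5,6}
  0: a→3  tau→4  [deg 2]
  1: tau→0  [deg 1]
  2: ∅  [STUCK]
  3: a→1  a→5  a→6  c→5  tau→5  [deg 5]
  4: d→0  d→1  [deg 2]
  5: tau→0  [deg 1]
  6: d→2  tau→6  [deg 2]
witness 2: a·a·d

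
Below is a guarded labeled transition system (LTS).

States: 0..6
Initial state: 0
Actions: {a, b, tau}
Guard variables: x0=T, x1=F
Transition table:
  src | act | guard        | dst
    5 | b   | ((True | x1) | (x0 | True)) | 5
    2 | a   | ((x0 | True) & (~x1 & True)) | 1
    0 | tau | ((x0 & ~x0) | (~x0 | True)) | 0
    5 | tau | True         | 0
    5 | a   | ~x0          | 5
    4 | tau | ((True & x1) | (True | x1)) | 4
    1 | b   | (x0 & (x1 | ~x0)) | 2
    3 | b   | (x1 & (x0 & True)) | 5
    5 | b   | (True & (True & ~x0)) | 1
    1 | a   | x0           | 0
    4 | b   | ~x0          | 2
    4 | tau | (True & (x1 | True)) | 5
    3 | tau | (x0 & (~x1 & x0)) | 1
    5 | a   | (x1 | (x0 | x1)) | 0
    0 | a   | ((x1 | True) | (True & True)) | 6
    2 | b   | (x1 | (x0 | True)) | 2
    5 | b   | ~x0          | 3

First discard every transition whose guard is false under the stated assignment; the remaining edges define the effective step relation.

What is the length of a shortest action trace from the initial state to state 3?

Breadth-first toward 3:
  L0 = {0}
  L1 = {6}
3 never appears.

Answer: UNREACHABLE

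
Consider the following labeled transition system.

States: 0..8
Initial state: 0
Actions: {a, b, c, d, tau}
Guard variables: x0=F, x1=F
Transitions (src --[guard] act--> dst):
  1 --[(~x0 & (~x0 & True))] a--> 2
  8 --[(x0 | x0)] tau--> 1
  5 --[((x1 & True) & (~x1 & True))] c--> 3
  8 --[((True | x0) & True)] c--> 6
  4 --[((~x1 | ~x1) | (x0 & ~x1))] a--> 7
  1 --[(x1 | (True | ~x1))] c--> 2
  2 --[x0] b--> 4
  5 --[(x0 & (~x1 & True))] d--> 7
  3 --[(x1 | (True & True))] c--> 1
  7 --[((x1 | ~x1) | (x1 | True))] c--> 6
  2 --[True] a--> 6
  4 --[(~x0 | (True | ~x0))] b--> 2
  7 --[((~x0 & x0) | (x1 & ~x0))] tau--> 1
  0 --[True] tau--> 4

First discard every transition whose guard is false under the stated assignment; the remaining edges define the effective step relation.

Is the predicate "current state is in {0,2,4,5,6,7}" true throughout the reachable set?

Answer: INVARIANT HOLDS

Analysis:
Safe = {0,2,4,5,6,7}
R = {0,2,4,6,7}
  0: safe
  2: safe
  4: safe
  6: safe
  7: safe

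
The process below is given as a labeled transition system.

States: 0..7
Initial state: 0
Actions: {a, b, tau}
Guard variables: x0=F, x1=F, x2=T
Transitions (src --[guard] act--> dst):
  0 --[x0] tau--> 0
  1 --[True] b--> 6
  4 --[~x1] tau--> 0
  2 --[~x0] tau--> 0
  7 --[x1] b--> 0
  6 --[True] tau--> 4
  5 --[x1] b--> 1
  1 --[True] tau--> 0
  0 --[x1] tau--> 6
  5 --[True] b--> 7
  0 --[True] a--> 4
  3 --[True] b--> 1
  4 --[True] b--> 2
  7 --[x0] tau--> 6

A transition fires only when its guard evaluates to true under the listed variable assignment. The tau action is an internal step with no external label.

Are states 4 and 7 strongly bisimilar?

Answer: NOT BISIMILAR

Working:
Bisimulation quotient by refinement:
  P[0] = {{0,1,2,3,4,5,6,7}}
  P[1] = {{0},{1,4},{2,6},{3,5},{7}}
  P[2] = {{0},{1,4},{2},{3},{5},{6},{7}}
  P[3] = {{0},{1},{2},{3},{4},{5},{6},{7}}
8 equivalence class(es) (converged in 4)
4∈{4}, 7∈{7}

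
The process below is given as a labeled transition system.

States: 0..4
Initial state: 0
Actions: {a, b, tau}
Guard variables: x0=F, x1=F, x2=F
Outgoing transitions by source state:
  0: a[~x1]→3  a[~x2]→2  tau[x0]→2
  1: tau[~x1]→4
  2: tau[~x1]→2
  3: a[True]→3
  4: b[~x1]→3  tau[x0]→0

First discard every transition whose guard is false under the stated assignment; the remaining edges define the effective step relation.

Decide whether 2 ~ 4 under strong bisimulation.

Refine partition for ~:
  π0 = {{0,1,2,3,4}}
  π1 = {{0,3},{1,2},{4}}
  π2 = {{0},{1},{2},{3},{4}}
stable after 3 split(s): 5 block(s)
2∈{2}, 4∈{4}

Answer: NOT BISIMILAR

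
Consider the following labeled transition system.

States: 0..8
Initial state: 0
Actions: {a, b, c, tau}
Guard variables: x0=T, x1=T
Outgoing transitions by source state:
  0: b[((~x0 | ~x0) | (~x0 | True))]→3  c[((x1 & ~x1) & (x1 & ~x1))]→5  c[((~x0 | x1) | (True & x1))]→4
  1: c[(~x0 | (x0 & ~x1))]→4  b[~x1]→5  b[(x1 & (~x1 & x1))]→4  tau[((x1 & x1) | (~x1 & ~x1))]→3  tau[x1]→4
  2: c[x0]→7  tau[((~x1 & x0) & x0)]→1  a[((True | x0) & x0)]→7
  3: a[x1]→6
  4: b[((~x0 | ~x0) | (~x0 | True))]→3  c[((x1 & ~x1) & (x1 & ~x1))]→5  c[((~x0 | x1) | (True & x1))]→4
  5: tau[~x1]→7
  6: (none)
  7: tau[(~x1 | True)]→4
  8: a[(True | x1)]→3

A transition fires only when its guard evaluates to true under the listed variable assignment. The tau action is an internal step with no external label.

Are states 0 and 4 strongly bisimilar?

Compute ~ classes (split until stable):
  π0 = {{0,1,2,3,4,5,6,7,8}}
  π1 = {{0,4},{1,7},{2},{3,8},{5,6}}
  π2 = {{0,4},{1},{2},{3},{5,6},{7},{8}}
7 equivalence class(es) (converged in 3)
0∈{0,4}, 4∈{0,4}

Answer: BISIMILAR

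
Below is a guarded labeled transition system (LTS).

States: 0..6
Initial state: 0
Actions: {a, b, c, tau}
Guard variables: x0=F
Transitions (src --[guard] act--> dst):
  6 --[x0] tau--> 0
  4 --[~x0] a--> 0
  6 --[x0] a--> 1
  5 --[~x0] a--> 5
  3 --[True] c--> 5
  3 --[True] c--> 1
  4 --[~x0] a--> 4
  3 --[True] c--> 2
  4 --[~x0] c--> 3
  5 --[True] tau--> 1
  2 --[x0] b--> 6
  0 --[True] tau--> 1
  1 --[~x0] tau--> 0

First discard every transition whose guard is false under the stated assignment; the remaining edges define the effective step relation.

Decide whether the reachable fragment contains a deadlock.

Answer: DEADLOCK-FREE

Working:
Reachable = {0,1}
  0: tau→1  [1 exit(s)]
  1: tau→0  [1 exit(s)]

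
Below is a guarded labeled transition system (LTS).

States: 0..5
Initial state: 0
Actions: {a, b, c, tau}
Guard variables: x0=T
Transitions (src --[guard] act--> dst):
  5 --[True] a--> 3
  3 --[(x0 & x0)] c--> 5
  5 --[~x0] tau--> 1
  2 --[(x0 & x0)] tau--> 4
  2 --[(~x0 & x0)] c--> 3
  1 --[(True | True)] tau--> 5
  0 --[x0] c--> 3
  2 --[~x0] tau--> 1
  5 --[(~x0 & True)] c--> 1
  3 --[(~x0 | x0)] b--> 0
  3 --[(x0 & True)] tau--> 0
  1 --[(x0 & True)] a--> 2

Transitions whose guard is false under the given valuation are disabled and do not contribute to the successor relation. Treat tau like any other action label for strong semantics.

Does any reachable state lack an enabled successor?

Answer: DEADLOCK-FREE

Analysis:
Reachable = {0,3,5}
  0: c→3  [deg 1]
  3: b→0  c→5  tau→0  [deg 3]
  5: a→3  [deg 1]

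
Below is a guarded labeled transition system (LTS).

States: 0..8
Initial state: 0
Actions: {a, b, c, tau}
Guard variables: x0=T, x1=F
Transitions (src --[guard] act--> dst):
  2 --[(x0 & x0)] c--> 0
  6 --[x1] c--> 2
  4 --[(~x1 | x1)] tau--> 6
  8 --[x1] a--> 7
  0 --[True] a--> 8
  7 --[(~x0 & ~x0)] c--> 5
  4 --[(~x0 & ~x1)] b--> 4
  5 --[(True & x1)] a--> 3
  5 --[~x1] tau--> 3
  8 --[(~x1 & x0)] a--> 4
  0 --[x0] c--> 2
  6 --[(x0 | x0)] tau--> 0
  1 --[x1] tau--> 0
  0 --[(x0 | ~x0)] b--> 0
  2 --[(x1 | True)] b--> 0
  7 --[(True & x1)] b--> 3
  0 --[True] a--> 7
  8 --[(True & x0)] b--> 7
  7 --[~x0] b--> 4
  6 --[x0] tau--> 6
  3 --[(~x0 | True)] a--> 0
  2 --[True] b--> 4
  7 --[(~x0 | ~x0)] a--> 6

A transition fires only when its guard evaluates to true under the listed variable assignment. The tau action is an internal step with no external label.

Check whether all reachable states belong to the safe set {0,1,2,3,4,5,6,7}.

Answer: INVARIANT VIOLATED at state 8

Working:
Inv-set: {0,1,2,3,4,5,6,7}
R = {0,2,4,6,7,8}
  0: safe
  2: safe
  4: safe
  6: safe
  7: safe
  8: VIOLATES
witness against invariant: a → 8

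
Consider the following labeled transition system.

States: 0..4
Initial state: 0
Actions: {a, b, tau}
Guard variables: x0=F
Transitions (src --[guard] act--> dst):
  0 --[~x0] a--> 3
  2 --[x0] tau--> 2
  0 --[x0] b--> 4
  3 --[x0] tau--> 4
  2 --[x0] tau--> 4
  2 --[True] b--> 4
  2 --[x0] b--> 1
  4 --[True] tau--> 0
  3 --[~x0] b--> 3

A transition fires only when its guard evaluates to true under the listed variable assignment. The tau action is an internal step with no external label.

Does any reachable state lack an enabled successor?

Answer: DEADLOCK-FREE

Analysis:
Reach set: {0,3}
  0: a→3  [1 out]
  3: b→3  [1 out]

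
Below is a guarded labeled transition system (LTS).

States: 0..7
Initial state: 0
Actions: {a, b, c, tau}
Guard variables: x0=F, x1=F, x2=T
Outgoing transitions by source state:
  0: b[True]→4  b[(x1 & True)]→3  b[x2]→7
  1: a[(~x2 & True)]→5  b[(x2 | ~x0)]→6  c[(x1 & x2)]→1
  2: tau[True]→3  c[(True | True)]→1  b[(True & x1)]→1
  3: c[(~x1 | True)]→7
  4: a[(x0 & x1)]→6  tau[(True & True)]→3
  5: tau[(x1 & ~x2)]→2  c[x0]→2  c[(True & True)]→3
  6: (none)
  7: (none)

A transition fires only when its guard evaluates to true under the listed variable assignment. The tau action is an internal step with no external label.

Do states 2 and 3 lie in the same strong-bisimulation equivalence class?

Refine partition for ~:
  round 0: {{0,1,2,3,4,5,6,7}}
  round 1: {{0,1},{2},{3,5},{4},{6,7}}
  round 2: {{0},{1},{2},{3},{4},{5},{6,7}}
Fixed point at round 3; 7 class(es).
2∈{2}, 3∈{3}

Answer: NOT BISIMILAR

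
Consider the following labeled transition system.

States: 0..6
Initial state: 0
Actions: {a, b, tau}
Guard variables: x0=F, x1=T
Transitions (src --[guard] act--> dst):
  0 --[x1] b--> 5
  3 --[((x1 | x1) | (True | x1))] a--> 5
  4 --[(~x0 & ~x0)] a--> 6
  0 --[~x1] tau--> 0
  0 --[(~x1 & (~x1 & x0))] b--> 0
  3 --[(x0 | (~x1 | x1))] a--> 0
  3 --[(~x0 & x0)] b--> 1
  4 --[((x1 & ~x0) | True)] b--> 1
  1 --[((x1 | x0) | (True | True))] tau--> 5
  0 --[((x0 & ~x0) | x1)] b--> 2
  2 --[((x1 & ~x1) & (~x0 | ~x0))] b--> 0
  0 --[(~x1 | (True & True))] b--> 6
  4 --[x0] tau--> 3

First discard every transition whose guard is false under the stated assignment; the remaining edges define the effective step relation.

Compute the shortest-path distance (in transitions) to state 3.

Layered search for 3:
  L0 = {0}
  L1 = {2,5,6}
3 never appears.

Answer: UNREACHABLE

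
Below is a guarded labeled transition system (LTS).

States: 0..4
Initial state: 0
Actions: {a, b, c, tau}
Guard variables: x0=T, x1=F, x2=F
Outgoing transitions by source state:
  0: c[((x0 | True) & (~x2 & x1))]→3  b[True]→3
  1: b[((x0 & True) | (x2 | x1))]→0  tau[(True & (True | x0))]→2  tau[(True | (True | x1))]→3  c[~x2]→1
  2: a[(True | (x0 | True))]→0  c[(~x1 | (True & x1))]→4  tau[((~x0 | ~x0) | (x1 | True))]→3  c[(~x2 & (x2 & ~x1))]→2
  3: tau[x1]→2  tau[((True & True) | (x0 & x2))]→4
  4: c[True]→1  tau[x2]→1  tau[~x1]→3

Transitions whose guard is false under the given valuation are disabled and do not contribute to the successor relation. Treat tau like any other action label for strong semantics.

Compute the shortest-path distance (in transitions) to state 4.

Layered search for 4:
  Layer 0: {0}
  Layer 1: {3}
  Layer 2: {4}
4 enters at depth 2; path b·tau

Answer: 2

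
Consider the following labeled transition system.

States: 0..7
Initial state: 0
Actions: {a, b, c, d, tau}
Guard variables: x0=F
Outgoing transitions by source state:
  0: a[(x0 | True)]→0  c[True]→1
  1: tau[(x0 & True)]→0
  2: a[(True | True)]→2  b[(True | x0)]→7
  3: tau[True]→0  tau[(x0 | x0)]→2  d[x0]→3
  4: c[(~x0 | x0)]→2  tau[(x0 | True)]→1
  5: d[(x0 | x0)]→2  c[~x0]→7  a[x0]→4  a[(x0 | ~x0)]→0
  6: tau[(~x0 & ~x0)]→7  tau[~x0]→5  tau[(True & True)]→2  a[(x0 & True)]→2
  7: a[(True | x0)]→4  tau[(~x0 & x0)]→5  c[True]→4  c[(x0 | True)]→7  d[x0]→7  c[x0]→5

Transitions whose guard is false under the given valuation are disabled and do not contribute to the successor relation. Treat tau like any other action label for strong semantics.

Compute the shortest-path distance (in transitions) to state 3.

Layered search for 3:
  L0 = {0}
  L1 = {1}
3 never appears.

Answer: UNREACHABLE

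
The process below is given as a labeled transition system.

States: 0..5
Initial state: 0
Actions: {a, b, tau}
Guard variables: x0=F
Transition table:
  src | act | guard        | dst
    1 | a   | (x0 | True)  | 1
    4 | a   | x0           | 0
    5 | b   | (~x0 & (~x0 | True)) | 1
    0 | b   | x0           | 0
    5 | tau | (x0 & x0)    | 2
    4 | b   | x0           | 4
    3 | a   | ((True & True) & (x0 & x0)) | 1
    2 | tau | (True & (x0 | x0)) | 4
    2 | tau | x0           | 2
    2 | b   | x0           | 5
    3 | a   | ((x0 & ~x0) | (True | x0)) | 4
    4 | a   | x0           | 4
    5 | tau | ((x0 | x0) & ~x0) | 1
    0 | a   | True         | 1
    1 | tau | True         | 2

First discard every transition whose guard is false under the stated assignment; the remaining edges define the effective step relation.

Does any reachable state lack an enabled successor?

Reach set: {0,1,2}
  0: a→1  [deg 1]
  1: a→1  tau→2  [deg 2]
  2: ∅  [STUCK]
trace reaching 2: a·tau

Answer: DEADLOCK at state 2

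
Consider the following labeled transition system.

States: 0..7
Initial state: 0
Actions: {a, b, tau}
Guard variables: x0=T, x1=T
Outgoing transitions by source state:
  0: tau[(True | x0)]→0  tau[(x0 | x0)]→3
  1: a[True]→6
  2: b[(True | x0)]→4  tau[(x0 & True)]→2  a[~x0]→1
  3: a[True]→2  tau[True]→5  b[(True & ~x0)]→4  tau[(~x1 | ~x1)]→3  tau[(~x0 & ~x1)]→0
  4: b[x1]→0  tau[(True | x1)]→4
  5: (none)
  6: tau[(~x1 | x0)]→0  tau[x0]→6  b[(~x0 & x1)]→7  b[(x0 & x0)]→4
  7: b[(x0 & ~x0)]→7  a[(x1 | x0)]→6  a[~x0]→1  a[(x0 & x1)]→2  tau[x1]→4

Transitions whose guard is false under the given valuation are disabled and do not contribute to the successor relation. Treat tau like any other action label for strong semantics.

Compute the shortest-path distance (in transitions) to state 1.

Breadth-first toward 1:
  Layer 0: {0}
  Layer 1: {3}
  Layer 2: {2,5}
  Layer 3: {4}
1 never appears.

Answer: UNREACHABLE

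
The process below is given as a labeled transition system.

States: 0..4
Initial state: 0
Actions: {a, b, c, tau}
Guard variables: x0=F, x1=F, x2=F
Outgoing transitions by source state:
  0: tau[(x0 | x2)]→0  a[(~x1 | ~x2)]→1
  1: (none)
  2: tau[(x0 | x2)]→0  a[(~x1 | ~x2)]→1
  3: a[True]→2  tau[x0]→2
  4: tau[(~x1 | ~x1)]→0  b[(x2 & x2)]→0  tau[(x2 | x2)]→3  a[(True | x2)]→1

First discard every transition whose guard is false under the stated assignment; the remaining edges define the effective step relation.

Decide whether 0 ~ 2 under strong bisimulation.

Compute ~ classes (split until stable):
  π0 = {{0,1,2,3,4}}
  π1 = {{0,2,3},{1},{4}}
  π2 = {{0,2},{1},{3},{4}}
Fixed point at round 3; 4 class(es).
0∈{0,2}, 2∈{0,2}

Answer: BISIMILAR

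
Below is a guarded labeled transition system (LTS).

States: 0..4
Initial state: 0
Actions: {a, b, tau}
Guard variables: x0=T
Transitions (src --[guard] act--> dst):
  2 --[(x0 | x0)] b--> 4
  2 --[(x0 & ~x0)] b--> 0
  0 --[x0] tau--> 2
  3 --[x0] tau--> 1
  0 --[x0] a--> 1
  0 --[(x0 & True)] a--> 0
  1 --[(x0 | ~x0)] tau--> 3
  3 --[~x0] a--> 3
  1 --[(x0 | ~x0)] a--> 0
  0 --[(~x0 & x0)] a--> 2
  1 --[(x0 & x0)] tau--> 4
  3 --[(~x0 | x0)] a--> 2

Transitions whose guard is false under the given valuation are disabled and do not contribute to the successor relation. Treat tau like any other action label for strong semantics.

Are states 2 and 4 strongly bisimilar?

Compute ~ classes (split until stable):
  P[0] = {{0,1,2,3,4}}
  P[1] = {{0,1,3},{2},{4}}
  P[2] = {{0},{1},{2},{3},{4}}
stable after 3 split(s): 5 block(s)
2∈{2}, 4∈{4}

Answer: NOT BISIMILAR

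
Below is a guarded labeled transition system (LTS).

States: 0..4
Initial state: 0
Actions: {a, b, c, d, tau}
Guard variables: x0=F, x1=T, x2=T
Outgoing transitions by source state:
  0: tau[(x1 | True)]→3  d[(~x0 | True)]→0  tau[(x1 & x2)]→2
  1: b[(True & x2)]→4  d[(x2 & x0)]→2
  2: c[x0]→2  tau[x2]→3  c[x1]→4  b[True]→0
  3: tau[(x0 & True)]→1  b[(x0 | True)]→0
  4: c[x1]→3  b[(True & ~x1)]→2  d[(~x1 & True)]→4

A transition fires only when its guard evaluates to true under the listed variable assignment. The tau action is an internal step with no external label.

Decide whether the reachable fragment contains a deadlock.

Answer: DEADLOCK-FREE

Working:
Reach set: {0,2,3,4}
  0: d→0  tau→2  tau→3  [deg 3]
  2: b→0  c→4  tau→3  [deg 3]
  3: b→0  [deg 1]
  4: c→3  [deg 1]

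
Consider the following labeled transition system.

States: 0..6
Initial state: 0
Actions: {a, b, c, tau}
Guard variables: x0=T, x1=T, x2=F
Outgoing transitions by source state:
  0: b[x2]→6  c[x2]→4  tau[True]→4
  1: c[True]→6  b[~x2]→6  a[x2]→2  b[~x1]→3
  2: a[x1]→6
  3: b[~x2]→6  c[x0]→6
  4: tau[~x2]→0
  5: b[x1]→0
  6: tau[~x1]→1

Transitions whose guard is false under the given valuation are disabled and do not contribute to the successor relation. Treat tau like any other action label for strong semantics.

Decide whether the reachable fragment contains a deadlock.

Answer: DEADLOCK-FREE

Working:
R = {0,4}
  0: tau→4  [1 exit(s)]
  4: tau→0  [1 exit(s)]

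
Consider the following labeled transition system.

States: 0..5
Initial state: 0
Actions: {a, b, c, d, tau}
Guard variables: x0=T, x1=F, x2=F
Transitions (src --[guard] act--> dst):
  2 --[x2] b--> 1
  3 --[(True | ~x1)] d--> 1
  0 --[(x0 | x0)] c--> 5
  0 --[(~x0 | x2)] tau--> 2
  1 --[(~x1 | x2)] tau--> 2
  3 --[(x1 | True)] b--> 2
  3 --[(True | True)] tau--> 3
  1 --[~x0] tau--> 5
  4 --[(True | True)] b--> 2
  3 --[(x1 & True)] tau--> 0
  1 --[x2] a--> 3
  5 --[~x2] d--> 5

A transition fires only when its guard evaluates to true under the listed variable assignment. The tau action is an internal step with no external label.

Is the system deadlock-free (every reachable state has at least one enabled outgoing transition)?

Answer: DEADLOCK-FREE

Working:
R = {0,5}
  0: c→5  [deg 1]
  5: d→5  [deg 1]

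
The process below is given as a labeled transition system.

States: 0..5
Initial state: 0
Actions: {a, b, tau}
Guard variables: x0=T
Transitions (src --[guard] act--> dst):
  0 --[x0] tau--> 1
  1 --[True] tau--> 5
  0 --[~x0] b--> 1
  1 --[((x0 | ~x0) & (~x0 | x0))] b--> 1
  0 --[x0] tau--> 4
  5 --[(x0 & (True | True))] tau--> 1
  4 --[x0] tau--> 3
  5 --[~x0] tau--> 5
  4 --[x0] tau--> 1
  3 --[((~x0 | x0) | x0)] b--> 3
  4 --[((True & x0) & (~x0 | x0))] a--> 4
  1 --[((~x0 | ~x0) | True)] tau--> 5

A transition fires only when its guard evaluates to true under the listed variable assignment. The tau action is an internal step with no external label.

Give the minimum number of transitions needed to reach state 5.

Breadth-first toward 5:
  L0 = {0}
  L1 = {1,4}
  L2 = {3,5}
first hit 5 at d=2 via tau·tau

Answer: 2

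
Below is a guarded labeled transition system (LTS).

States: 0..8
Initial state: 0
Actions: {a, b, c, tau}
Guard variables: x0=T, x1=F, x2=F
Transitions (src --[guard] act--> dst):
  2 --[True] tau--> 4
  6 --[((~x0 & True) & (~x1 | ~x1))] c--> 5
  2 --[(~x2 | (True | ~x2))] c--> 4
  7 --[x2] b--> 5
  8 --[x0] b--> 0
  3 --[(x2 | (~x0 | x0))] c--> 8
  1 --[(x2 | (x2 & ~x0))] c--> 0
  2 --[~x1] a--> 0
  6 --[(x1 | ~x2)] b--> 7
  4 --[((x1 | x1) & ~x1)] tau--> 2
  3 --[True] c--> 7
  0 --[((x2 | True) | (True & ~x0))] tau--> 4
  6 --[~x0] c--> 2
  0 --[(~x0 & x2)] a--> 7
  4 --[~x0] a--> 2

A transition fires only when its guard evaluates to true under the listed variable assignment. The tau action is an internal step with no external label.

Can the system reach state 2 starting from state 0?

Guard filter leaves 8 enabled edge(s).
Layer 0: {0}
Layer 1: {4}  total {0,4}
R = {0,4}

Answer: UNREACHABLE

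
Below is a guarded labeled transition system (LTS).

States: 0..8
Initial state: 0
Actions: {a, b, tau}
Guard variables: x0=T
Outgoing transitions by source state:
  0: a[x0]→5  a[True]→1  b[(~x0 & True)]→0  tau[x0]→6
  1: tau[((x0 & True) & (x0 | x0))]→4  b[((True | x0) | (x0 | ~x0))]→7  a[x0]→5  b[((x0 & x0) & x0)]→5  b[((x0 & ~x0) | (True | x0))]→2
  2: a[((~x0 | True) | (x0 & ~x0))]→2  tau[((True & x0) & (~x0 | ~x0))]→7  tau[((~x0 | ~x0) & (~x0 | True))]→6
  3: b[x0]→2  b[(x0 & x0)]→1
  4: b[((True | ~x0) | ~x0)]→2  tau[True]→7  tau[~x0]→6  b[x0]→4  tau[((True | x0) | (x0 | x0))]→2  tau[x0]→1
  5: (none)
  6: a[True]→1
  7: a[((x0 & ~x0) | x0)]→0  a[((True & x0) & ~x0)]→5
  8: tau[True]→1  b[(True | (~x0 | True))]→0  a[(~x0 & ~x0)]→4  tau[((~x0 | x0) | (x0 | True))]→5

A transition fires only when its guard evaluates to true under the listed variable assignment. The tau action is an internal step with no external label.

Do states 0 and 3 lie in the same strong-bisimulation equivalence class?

Compute ~ classes (split until stable):
  π0 = {{0,1,2,3,4,5,6,7,8}}
  π1 = {{0},{1},{2,6,7},{3},{4,8},{5}}
  π2 = {{0},{1},{2},{3},{4},{5},{6},{7},{8}}
9 equivalence class(es) (converged in 3)
[0]={0}  [3]={3}

Answer: NOT BISIMILAR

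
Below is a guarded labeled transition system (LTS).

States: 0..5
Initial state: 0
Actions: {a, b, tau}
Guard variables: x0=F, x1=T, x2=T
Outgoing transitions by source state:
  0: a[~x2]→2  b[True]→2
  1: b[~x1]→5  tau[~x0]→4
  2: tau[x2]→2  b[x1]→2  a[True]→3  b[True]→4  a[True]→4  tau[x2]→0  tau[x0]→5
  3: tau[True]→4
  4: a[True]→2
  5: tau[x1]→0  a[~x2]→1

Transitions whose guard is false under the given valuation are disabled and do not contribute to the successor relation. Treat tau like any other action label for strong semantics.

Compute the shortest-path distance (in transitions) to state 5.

Breadth-first toward 5:
  Layer 0: {0}
  Layer 1: {2}
  Layer 2: {3,4}
5 never appears.

Answer: UNREACHABLE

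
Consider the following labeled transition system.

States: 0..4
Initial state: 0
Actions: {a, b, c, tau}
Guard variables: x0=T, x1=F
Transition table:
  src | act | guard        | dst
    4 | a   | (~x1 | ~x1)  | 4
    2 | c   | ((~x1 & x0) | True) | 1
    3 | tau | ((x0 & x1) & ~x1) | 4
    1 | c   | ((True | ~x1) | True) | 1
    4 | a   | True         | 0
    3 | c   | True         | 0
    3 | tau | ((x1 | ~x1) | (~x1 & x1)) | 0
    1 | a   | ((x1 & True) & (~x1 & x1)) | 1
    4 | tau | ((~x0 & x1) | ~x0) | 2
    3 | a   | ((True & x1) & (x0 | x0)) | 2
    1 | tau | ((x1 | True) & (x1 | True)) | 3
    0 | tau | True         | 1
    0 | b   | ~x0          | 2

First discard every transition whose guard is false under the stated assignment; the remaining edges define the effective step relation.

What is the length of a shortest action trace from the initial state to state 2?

Answer: UNREACHABLE

Working:
Layered search for 2:
  Layer 0: {0}
  Layer 1: {1}
  Layer 2: {3}
2 never appears.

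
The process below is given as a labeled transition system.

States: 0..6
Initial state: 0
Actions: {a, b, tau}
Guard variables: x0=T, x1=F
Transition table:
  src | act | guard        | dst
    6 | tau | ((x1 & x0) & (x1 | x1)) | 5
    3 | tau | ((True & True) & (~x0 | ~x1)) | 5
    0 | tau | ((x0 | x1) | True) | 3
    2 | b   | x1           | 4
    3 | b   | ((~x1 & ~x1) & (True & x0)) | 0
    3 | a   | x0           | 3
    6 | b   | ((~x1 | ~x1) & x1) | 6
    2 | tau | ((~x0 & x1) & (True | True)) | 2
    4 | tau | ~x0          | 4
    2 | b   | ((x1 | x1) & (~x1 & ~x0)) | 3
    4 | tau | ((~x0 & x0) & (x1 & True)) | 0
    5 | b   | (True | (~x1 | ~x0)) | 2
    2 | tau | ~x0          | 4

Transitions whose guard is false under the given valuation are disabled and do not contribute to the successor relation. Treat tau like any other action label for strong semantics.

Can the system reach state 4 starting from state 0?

5 transition(s) survive guard evaluation.
depth 0: {0}
depth 1: {3}  cumulative {0,3}
depth 2: {5}  cumulative {0,3,5}
depth 3: {2}  cumulative {0,2,3,5}
Reachable = {0,2,3,5}

Answer: UNREACHABLE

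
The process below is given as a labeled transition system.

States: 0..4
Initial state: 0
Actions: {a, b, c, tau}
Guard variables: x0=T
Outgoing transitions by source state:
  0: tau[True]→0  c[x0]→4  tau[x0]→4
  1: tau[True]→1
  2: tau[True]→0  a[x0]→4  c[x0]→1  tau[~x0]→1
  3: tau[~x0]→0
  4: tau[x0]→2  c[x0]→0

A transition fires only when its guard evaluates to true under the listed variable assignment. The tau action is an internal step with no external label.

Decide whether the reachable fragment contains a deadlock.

R = {0,1,2,4}
  0: c→4  tau→0  tau→4  [3 out]
  1: tau→1  [1 out]
  2: a→4  c→1  tau→0  [3 out]
  4: c→0  tau→2  [2 out]

Answer: DEADLOCK-FREE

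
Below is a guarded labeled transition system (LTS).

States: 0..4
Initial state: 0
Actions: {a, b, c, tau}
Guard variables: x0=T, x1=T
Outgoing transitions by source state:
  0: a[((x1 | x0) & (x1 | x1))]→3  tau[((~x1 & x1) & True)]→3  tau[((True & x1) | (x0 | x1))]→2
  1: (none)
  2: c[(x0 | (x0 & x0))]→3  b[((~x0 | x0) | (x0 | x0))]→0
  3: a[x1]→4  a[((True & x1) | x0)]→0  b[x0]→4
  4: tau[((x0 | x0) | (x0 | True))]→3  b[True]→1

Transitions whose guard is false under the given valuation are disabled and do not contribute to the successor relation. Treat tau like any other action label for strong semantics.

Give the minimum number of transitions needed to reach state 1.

Answer: 3

Trace:
Layered search for 1:
  depth 0: {0}
  depth 1: {2,3}
  depth 2: {4}
  depth 3: {1}
first hit 1 at d=3 via a·a·b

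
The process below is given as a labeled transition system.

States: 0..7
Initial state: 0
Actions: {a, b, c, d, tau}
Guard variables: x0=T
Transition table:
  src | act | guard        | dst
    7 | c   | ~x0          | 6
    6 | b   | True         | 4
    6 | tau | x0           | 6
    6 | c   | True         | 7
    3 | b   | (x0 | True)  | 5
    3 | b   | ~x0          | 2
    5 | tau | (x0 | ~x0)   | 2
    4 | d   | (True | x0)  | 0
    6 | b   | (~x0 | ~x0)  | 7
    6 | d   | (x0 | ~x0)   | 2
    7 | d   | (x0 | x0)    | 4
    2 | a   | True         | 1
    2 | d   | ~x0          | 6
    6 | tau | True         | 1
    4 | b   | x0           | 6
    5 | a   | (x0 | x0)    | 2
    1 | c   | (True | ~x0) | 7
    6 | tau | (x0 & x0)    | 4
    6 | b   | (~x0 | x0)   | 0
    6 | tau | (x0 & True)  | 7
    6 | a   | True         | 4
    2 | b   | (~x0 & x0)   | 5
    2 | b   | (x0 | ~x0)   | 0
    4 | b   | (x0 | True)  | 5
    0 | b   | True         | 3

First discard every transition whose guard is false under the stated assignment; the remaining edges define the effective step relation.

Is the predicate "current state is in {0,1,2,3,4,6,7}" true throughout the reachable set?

Safe = {0,1,2,3,4,6,7}
Reach set: {0,1,2,3,4,5,6,7}
  0: safe
  1: safe
  2: safe
  3: safe
  4: safe
  5: outside
  6: safe
  7: safe
counterexample path to 5: b·b

Answer: INVARIANT VIOLATED at state 5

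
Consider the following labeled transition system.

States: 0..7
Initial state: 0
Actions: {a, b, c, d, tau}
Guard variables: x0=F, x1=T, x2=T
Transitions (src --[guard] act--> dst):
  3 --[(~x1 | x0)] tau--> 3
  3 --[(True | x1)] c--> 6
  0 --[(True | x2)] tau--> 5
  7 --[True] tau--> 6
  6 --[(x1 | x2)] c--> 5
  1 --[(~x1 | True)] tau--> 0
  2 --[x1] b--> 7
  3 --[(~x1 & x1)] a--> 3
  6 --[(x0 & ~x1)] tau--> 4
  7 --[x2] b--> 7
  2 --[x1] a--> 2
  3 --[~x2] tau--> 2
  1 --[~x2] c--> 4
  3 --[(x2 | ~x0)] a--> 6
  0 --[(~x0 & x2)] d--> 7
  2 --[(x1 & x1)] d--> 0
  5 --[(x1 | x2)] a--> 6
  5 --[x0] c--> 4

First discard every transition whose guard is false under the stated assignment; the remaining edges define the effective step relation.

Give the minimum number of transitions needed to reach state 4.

Answer: UNREACHABLE

Analysis:
Layered search for 4:
  L0 = {0}
  L1 = {5,7}
  L2 = {6}
4 never appears.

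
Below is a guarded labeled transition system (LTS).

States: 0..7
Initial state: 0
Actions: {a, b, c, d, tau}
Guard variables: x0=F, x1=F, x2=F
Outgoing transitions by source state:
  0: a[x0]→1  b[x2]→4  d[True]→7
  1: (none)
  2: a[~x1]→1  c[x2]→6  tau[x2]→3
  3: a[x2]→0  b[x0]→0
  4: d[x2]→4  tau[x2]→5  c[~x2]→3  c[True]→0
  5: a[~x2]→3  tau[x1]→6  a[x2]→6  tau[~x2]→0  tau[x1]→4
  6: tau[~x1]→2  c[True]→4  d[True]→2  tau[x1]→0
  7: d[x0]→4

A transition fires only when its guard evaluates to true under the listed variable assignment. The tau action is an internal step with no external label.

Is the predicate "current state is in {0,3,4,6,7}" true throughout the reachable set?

Allowed set {0,3,4,6,7}
Reach set: {0,7}
  0: ✓
  7: ✓

Answer: INVARIANT HOLDS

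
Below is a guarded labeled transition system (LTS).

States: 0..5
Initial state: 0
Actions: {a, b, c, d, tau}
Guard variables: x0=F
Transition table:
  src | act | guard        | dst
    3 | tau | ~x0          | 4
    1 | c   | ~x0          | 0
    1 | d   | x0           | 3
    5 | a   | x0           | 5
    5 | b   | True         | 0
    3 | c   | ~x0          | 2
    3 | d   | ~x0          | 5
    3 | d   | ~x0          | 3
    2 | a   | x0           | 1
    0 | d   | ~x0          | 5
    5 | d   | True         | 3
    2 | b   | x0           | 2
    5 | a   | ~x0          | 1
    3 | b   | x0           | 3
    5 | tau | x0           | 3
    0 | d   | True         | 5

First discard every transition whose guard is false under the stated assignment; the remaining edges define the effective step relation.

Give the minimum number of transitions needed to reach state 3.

BFS to 3:
  Layer 0: {0}
  Layer 1: {5}
  Layer 2: {1,3}
depth(3)=2, e.g. d·d

Answer: 2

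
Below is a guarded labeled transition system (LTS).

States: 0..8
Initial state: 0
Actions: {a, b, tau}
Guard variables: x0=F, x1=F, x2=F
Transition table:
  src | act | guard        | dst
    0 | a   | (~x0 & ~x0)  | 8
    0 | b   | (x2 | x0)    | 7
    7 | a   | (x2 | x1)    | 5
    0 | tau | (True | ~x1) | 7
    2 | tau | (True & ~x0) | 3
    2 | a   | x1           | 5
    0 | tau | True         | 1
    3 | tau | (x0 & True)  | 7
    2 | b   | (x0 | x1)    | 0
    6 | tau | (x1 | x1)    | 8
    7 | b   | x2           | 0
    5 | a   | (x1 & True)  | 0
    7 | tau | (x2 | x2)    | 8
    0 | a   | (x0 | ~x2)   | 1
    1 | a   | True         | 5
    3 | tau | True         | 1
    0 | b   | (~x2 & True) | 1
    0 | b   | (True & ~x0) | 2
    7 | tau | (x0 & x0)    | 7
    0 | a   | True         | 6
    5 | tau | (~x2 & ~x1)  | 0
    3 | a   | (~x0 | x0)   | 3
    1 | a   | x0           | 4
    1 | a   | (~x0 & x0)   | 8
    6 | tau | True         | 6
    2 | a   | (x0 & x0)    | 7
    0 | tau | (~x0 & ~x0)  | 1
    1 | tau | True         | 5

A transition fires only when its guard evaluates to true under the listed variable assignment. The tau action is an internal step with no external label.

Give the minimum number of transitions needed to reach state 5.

Answer: 2

Working:
Layered search for 5:
  L0 = {0}
  L1 = {1,2,6,7,8}
  L2 = {3,5}
first hit 5 at d=2 via a·a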